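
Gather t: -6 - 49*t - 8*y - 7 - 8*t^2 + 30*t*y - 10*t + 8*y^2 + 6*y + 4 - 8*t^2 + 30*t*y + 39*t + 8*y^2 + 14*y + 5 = -16*t^2 + t*(60*y - 20) + 16*y^2 + 12*y - 4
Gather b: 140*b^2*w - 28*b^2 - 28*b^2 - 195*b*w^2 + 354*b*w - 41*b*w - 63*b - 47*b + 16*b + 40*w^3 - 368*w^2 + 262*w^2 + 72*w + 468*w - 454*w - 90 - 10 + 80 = b^2*(140*w - 56) + b*(-195*w^2 + 313*w - 94) + 40*w^3 - 106*w^2 + 86*w - 20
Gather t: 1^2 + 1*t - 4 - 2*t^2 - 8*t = -2*t^2 - 7*t - 3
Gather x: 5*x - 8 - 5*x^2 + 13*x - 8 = -5*x^2 + 18*x - 16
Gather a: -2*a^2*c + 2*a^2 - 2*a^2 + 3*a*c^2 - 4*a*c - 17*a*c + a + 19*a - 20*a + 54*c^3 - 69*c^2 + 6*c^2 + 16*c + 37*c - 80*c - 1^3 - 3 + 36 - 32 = -2*a^2*c + a*(3*c^2 - 21*c) + 54*c^3 - 63*c^2 - 27*c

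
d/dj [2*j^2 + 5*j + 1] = 4*j + 5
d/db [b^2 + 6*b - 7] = 2*b + 6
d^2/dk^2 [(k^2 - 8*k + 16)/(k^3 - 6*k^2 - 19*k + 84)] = 2*(k^6 - 24*k^5 + 297*k^4 - 1910*k^3 + 6360*k^2 - 10656*k + 8128)/(k^9 - 18*k^8 + 51*k^7 + 720*k^6 - 3993*k^5 - 7002*k^4 + 71765*k^3 - 36036*k^2 - 402192*k + 592704)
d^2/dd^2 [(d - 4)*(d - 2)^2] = 6*d - 16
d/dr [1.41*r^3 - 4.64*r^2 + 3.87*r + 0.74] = 4.23*r^2 - 9.28*r + 3.87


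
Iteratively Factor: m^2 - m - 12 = (m - 4)*(m + 3)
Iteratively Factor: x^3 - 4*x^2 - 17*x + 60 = (x - 3)*(x^2 - x - 20) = (x - 5)*(x - 3)*(x + 4)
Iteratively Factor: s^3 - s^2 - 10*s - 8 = (s + 2)*(s^2 - 3*s - 4) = (s - 4)*(s + 2)*(s + 1)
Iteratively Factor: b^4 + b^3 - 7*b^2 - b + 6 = (b + 1)*(b^3 - 7*b + 6) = (b - 1)*(b + 1)*(b^2 + b - 6) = (b - 1)*(b + 1)*(b + 3)*(b - 2)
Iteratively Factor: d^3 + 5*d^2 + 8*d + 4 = (d + 1)*(d^2 + 4*d + 4) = (d + 1)*(d + 2)*(d + 2)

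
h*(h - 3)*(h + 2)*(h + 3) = h^4 + 2*h^3 - 9*h^2 - 18*h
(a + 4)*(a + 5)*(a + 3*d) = a^3 + 3*a^2*d + 9*a^2 + 27*a*d + 20*a + 60*d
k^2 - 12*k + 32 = (k - 8)*(k - 4)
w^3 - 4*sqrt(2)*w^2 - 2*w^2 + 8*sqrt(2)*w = w*(w - 2)*(w - 4*sqrt(2))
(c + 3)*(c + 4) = c^2 + 7*c + 12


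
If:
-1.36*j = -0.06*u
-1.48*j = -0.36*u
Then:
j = 0.00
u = 0.00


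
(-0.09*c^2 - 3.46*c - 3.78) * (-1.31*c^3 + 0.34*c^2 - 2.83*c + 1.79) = 0.1179*c^5 + 4.502*c^4 + 4.0301*c^3 + 8.3455*c^2 + 4.504*c - 6.7662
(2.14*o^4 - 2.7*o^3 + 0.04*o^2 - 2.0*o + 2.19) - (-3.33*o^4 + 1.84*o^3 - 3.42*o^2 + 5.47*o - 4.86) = 5.47*o^4 - 4.54*o^3 + 3.46*o^2 - 7.47*o + 7.05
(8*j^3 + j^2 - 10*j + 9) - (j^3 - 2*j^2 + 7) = 7*j^3 + 3*j^2 - 10*j + 2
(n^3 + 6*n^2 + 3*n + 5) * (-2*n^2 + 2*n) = -2*n^5 - 10*n^4 + 6*n^3 - 4*n^2 + 10*n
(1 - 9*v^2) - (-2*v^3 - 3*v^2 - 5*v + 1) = 2*v^3 - 6*v^2 + 5*v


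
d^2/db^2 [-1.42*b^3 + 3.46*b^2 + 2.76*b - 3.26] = 6.92 - 8.52*b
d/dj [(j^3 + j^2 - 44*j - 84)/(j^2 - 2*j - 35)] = (j^2 + 10*j + 28)/(j^2 + 10*j + 25)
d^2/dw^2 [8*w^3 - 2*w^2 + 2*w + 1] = 48*w - 4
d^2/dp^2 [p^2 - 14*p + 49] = 2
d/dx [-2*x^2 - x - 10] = -4*x - 1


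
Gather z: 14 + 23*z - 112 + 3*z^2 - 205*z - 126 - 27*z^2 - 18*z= -24*z^2 - 200*z - 224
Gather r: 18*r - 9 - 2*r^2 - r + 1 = -2*r^2 + 17*r - 8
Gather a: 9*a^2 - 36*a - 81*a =9*a^2 - 117*a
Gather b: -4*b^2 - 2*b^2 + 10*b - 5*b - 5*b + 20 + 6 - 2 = 24 - 6*b^2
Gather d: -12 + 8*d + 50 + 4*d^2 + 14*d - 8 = 4*d^2 + 22*d + 30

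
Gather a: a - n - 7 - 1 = a - n - 8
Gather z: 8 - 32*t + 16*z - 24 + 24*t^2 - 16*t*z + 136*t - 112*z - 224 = 24*t^2 + 104*t + z*(-16*t - 96) - 240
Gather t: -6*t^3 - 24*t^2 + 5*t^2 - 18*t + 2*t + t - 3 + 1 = -6*t^3 - 19*t^2 - 15*t - 2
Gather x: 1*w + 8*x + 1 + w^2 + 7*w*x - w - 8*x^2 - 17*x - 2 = w^2 - 8*x^2 + x*(7*w - 9) - 1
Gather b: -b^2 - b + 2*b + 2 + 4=-b^2 + b + 6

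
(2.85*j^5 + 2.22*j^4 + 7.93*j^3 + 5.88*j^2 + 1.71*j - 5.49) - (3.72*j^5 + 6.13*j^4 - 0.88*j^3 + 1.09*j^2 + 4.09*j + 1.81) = -0.87*j^5 - 3.91*j^4 + 8.81*j^3 + 4.79*j^2 - 2.38*j - 7.3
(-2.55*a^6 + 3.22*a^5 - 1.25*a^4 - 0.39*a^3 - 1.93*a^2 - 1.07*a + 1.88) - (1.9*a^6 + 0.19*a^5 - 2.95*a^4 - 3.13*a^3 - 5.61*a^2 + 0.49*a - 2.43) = -4.45*a^6 + 3.03*a^5 + 1.7*a^4 + 2.74*a^3 + 3.68*a^2 - 1.56*a + 4.31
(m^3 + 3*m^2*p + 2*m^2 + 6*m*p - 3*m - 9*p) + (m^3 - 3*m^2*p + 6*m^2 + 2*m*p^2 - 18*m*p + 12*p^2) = 2*m^3 + 8*m^2 + 2*m*p^2 - 12*m*p - 3*m + 12*p^2 - 9*p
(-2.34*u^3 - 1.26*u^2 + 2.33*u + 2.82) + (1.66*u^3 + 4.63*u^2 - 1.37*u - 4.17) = -0.68*u^3 + 3.37*u^2 + 0.96*u - 1.35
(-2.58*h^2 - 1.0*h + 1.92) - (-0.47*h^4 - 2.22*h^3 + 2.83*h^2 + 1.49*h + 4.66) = 0.47*h^4 + 2.22*h^3 - 5.41*h^2 - 2.49*h - 2.74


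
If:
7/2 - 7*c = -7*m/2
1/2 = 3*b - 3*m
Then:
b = m + 1/6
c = m/2 + 1/2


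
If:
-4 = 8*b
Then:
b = -1/2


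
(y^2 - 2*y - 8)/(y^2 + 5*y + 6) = (y - 4)/(y + 3)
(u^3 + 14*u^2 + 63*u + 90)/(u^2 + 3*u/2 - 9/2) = 2*(u^2 + 11*u + 30)/(2*u - 3)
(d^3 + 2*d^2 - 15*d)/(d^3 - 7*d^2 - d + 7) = d*(d^2 + 2*d - 15)/(d^3 - 7*d^2 - d + 7)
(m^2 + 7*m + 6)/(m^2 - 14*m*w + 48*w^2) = (m^2 + 7*m + 6)/(m^2 - 14*m*w + 48*w^2)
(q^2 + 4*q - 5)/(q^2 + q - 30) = (q^2 + 4*q - 5)/(q^2 + q - 30)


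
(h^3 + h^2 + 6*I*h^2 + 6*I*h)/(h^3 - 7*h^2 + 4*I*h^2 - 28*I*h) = (h^2 + h*(1 + 6*I) + 6*I)/(h^2 + h*(-7 + 4*I) - 28*I)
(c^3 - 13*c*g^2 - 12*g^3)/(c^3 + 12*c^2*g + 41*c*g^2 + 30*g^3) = (c^2 - c*g - 12*g^2)/(c^2 + 11*c*g + 30*g^2)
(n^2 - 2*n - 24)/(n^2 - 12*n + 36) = (n + 4)/(n - 6)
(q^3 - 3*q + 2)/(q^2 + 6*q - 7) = (q^2 + q - 2)/(q + 7)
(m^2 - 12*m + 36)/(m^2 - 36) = (m - 6)/(m + 6)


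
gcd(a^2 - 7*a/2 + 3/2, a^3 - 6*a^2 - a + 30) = a - 3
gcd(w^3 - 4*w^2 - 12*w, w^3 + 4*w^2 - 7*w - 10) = 1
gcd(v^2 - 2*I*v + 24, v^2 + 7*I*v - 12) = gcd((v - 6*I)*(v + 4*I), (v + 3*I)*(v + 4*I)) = v + 4*I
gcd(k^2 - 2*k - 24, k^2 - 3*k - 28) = k + 4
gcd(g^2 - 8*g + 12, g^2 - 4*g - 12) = g - 6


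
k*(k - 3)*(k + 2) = k^3 - k^2 - 6*k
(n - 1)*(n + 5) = n^2 + 4*n - 5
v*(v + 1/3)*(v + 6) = v^3 + 19*v^2/3 + 2*v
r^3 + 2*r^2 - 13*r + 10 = (r - 2)*(r - 1)*(r + 5)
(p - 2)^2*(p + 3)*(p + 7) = p^4 + 6*p^3 - 15*p^2 - 44*p + 84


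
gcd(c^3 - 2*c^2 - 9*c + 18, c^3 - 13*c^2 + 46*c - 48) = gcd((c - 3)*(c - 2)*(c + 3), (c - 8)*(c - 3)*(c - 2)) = c^2 - 5*c + 6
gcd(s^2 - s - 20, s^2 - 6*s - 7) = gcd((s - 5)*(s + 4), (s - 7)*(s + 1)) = 1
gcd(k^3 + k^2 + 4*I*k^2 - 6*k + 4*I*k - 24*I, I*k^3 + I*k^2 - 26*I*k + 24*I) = 1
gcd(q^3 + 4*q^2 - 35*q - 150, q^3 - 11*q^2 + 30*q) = q - 6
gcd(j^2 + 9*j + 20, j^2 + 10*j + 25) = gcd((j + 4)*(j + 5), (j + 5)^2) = j + 5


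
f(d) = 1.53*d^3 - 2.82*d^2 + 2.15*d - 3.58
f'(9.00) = 323.18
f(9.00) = 902.72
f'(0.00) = 2.15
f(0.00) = -3.58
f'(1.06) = 1.33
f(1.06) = -2.65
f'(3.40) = 36.03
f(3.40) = 31.27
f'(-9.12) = 435.36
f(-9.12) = -1418.32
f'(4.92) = 85.51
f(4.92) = 120.95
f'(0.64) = 0.42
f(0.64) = -2.96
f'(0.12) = 1.54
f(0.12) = -3.36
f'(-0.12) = 2.89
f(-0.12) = -3.88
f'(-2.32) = 39.94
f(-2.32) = -42.85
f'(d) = 4.59*d^2 - 5.64*d + 2.15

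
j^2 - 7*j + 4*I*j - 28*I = (j - 7)*(j + 4*I)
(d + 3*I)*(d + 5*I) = d^2 + 8*I*d - 15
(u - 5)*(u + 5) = u^2 - 25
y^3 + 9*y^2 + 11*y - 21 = (y - 1)*(y + 3)*(y + 7)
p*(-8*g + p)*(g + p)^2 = -8*g^3*p - 15*g^2*p^2 - 6*g*p^3 + p^4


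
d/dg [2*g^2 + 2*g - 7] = 4*g + 2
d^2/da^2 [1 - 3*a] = 0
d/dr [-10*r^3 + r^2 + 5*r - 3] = -30*r^2 + 2*r + 5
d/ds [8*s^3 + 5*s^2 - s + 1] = 24*s^2 + 10*s - 1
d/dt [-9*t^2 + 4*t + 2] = 4 - 18*t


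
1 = 1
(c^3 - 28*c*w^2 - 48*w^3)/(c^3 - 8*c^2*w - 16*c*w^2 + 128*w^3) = (c^2 - 4*c*w - 12*w^2)/(c^2 - 12*c*w + 32*w^2)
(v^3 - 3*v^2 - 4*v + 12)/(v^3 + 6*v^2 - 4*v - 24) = (v - 3)/(v + 6)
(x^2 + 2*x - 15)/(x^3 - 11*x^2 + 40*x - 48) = (x + 5)/(x^2 - 8*x + 16)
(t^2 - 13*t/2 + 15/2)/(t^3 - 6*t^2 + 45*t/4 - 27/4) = 2*(t - 5)/(2*t^2 - 9*t + 9)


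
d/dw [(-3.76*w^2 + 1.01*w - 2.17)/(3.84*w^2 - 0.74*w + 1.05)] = (-1.096*w^2 + 8.7696*w - 0.5453)/(14.7456*w^4 - 5.6832*w^3 + 8.6116*w^2 - 1.554*w + 1.1025)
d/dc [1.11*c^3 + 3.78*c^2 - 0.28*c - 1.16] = 3.33*c^2 + 7.56*c - 0.28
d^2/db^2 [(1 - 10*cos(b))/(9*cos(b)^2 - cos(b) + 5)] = (-7290*sin(b)^4*cos(b) + 234*sin(b)^4 + 247*sin(b)^2 + 2935*cos(b)/4 - 2187*cos(3*b)/4 + 405*cos(5*b) - 293)/(9*sin(b)^2 + cos(b) - 14)^3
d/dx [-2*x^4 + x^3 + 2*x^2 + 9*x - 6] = -8*x^3 + 3*x^2 + 4*x + 9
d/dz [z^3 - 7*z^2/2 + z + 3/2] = 3*z^2 - 7*z + 1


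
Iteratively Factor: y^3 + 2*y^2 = (y)*(y^2 + 2*y) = y*(y + 2)*(y)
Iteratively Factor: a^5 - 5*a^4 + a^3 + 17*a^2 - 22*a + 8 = (a + 2)*(a^4 - 7*a^3 + 15*a^2 - 13*a + 4) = (a - 1)*(a + 2)*(a^3 - 6*a^2 + 9*a - 4) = (a - 4)*(a - 1)*(a + 2)*(a^2 - 2*a + 1) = (a - 4)*(a - 1)^2*(a + 2)*(a - 1)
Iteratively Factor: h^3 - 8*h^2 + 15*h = (h - 3)*(h^2 - 5*h) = h*(h - 3)*(h - 5)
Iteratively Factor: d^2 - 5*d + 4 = (d - 4)*(d - 1)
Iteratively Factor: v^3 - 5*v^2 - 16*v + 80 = (v + 4)*(v^2 - 9*v + 20) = (v - 5)*(v + 4)*(v - 4)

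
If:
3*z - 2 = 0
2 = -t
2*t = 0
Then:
No Solution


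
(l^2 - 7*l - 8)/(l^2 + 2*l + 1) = (l - 8)/(l + 1)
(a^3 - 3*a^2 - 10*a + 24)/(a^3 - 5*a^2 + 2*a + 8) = (a + 3)/(a + 1)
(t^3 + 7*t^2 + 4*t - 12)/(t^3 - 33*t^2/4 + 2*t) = 4*(t^3 + 7*t^2 + 4*t - 12)/(t*(4*t^2 - 33*t + 8))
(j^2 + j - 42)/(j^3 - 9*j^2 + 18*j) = (j + 7)/(j*(j - 3))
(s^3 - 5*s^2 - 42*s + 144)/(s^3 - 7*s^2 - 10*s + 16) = (s^2 + 3*s - 18)/(s^2 + s - 2)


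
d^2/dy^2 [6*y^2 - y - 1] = 12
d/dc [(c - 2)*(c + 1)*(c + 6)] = 3*c^2 + 10*c - 8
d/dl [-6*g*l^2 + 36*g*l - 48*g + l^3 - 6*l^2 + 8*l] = -12*g*l + 36*g + 3*l^2 - 12*l + 8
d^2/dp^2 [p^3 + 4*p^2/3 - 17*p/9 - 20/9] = 6*p + 8/3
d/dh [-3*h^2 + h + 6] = 1 - 6*h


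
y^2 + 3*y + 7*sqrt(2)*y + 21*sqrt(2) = (y + 3)*(y + 7*sqrt(2))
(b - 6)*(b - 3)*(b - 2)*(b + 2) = b^4 - 9*b^3 + 14*b^2 + 36*b - 72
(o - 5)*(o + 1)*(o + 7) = o^3 + 3*o^2 - 33*o - 35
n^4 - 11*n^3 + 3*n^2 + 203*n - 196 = (n - 7)^2*(n - 1)*(n + 4)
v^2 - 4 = (v - 2)*(v + 2)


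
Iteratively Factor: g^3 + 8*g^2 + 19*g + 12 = (g + 3)*(g^2 + 5*g + 4) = (g + 3)*(g + 4)*(g + 1)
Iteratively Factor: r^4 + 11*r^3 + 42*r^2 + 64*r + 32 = (r + 2)*(r^3 + 9*r^2 + 24*r + 16) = (r + 2)*(r + 4)*(r^2 + 5*r + 4) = (r + 2)*(r + 4)^2*(r + 1)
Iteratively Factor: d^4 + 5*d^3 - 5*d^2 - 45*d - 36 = (d - 3)*(d^3 + 8*d^2 + 19*d + 12) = (d - 3)*(d + 3)*(d^2 + 5*d + 4) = (d - 3)*(d + 3)*(d + 4)*(d + 1)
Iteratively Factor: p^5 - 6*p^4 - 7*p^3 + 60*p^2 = (p)*(p^4 - 6*p^3 - 7*p^2 + 60*p) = p^2*(p^3 - 6*p^2 - 7*p + 60) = p^2*(p - 4)*(p^2 - 2*p - 15) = p^2*(p - 4)*(p + 3)*(p - 5)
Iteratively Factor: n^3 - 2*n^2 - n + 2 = (n - 1)*(n^2 - n - 2) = (n - 2)*(n - 1)*(n + 1)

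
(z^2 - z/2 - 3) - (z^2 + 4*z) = -9*z/2 - 3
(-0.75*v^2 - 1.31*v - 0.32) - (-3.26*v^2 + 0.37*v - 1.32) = 2.51*v^2 - 1.68*v + 1.0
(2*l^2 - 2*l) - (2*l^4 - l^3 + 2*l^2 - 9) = -2*l^4 + l^3 - 2*l + 9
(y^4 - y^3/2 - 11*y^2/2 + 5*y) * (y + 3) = y^5 + 5*y^4/2 - 7*y^3 - 23*y^2/2 + 15*y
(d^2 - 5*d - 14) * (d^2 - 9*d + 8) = d^4 - 14*d^3 + 39*d^2 + 86*d - 112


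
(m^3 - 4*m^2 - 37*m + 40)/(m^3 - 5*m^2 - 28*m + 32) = (m + 5)/(m + 4)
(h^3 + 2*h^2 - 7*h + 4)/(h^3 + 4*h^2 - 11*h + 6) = (h + 4)/(h + 6)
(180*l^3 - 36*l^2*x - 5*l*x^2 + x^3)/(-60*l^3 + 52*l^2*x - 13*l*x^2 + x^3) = (6*l + x)/(-2*l + x)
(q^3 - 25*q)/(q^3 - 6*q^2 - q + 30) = q*(q + 5)/(q^2 - q - 6)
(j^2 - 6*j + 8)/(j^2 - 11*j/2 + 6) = 2*(j - 2)/(2*j - 3)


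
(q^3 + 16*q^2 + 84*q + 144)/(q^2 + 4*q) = q + 12 + 36/q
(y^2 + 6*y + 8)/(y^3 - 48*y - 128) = (y + 2)/(y^2 - 4*y - 32)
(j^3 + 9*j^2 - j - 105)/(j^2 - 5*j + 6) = (j^2 + 12*j + 35)/(j - 2)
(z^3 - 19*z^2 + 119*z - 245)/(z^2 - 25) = (z^2 - 14*z + 49)/(z + 5)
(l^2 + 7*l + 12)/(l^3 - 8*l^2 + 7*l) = (l^2 + 7*l + 12)/(l*(l^2 - 8*l + 7))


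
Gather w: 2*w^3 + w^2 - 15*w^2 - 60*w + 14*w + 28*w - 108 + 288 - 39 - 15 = 2*w^3 - 14*w^2 - 18*w + 126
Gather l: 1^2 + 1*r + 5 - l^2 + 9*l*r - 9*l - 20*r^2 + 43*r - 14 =-l^2 + l*(9*r - 9) - 20*r^2 + 44*r - 8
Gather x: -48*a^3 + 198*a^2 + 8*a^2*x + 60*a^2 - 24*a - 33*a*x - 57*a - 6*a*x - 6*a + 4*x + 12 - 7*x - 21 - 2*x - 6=-48*a^3 + 258*a^2 - 87*a + x*(8*a^2 - 39*a - 5) - 15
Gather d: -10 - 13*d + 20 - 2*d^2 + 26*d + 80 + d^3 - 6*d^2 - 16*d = d^3 - 8*d^2 - 3*d + 90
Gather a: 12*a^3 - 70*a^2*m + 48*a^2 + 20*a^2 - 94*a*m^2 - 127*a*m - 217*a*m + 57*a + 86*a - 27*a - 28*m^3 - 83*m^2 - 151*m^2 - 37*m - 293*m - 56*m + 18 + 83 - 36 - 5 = 12*a^3 + a^2*(68 - 70*m) + a*(-94*m^2 - 344*m + 116) - 28*m^3 - 234*m^2 - 386*m + 60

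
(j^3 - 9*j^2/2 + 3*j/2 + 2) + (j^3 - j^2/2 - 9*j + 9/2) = 2*j^3 - 5*j^2 - 15*j/2 + 13/2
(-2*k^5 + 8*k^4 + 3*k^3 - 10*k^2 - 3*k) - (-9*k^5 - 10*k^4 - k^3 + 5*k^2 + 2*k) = 7*k^5 + 18*k^4 + 4*k^3 - 15*k^2 - 5*k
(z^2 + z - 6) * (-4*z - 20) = -4*z^3 - 24*z^2 + 4*z + 120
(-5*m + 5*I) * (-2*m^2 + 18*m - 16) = 10*m^3 - 90*m^2 - 10*I*m^2 + 80*m + 90*I*m - 80*I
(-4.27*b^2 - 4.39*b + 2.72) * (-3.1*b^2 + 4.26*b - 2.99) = 13.237*b^4 - 4.5812*b^3 - 14.3661*b^2 + 24.7133*b - 8.1328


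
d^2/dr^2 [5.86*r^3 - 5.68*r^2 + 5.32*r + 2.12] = 35.16*r - 11.36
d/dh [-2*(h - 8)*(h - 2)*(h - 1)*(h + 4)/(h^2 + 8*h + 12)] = 2*(-2*h^5 - 17*h^4 + 64*h^3 + 484*h^2 + 304*h - 1568)/(h^4 + 16*h^3 + 88*h^2 + 192*h + 144)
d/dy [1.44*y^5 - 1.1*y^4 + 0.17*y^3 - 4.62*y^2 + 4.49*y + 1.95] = 7.2*y^4 - 4.4*y^3 + 0.51*y^2 - 9.24*y + 4.49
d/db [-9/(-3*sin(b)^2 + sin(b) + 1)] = 9*(1 - 6*sin(b))*cos(b)/(-3*sin(b)^2 + sin(b) + 1)^2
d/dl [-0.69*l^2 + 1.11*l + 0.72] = 1.11 - 1.38*l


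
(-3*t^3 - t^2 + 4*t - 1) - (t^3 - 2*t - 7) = -4*t^3 - t^2 + 6*t + 6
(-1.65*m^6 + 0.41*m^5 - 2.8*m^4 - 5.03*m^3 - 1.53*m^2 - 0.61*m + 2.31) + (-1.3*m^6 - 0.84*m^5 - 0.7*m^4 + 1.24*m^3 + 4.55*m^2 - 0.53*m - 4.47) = -2.95*m^6 - 0.43*m^5 - 3.5*m^4 - 3.79*m^3 + 3.02*m^2 - 1.14*m - 2.16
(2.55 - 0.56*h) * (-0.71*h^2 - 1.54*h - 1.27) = 0.3976*h^3 - 0.9481*h^2 - 3.2158*h - 3.2385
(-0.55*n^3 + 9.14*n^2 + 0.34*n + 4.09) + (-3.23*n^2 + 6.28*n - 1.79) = -0.55*n^3 + 5.91*n^2 + 6.62*n + 2.3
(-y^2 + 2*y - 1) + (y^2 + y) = 3*y - 1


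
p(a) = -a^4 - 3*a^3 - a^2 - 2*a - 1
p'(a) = -4*a^3 - 9*a^2 - 2*a - 2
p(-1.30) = 3.64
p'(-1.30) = -5.82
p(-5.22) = -333.57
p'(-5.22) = 332.15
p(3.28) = -239.92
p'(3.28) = -246.54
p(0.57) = -3.13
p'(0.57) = -6.80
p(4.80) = -896.26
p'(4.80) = -661.33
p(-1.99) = 6.98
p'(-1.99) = -2.14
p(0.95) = -7.19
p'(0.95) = -15.45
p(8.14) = -6091.93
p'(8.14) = -2772.03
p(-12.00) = -15673.00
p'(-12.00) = 5638.00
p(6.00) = -1993.00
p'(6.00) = -1202.00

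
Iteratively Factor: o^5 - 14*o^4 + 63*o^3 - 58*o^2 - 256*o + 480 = (o - 4)*(o^4 - 10*o^3 + 23*o^2 + 34*o - 120) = (o - 5)*(o - 4)*(o^3 - 5*o^2 - 2*o + 24) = (o - 5)*(o - 4)*(o - 3)*(o^2 - 2*o - 8) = (o - 5)*(o - 4)*(o - 3)*(o + 2)*(o - 4)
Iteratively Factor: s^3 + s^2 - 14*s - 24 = (s + 2)*(s^2 - s - 12) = (s + 2)*(s + 3)*(s - 4)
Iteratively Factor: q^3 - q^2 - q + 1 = (q - 1)*(q^2 - 1) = (q - 1)*(q + 1)*(q - 1)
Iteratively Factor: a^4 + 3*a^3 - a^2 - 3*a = (a)*(a^3 + 3*a^2 - a - 3) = a*(a + 3)*(a^2 - 1) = a*(a + 1)*(a + 3)*(a - 1)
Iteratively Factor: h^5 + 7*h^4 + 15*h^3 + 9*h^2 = (h)*(h^4 + 7*h^3 + 15*h^2 + 9*h) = h^2*(h^3 + 7*h^2 + 15*h + 9) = h^2*(h + 1)*(h^2 + 6*h + 9) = h^2*(h + 1)*(h + 3)*(h + 3)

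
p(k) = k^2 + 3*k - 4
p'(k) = 2*k + 3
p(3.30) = 16.79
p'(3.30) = 9.60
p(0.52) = -2.17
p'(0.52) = 4.04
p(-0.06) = -4.18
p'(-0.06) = 2.88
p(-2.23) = -5.72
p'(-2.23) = -1.46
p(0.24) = -3.22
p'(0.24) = 3.48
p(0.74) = -1.23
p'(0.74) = 4.48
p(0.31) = -2.97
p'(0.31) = 3.62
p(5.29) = 39.85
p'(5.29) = 13.58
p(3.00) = 14.00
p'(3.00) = 9.00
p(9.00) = 104.00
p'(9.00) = 21.00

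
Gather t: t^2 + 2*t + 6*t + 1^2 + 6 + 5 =t^2 + 8*t + 12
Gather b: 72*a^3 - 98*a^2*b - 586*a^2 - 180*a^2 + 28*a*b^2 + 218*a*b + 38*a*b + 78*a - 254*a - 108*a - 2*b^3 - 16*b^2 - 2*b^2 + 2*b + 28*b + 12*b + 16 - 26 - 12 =72*a^3 - 766*a^2 - 284*a - 2*b^3 + b^2*(28*a - 18) + b*(-98*a^2 + 256*a + 42) - 22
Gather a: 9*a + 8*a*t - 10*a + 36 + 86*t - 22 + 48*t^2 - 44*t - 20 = a*(8*t - 1) + 48*t^2 + 42*t - 6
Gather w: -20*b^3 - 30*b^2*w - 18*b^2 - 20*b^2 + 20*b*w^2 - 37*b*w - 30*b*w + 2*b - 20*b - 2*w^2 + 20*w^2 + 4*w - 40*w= -20*b^3 - 38*b^2 - 18*b + w^2*(20*b + 18) + w*(-30*b^2 - 67*b - 36)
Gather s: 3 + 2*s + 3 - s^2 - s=-s^2 + s + 6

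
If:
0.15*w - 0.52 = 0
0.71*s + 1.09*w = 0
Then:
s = -5.32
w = 3.47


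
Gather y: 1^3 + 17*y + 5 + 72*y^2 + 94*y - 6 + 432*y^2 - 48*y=504*y^2 + 63*y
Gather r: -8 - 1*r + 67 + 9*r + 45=8*r + 104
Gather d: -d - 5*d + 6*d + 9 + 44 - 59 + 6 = 0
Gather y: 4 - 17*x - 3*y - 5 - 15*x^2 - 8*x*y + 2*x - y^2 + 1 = -15*x^2 - 15*x - y^2 + y*(-8*x - 3)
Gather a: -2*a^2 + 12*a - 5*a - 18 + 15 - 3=-2*a^2 + 7*a - 6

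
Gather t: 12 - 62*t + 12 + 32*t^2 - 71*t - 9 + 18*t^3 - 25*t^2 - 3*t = 18*t^3 + 7*t^2 - 136*t + 15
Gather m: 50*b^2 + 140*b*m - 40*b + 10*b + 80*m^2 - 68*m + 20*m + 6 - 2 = 50*b^2 - 30*b + 80*m^2 + m*(140*b - 48) + 4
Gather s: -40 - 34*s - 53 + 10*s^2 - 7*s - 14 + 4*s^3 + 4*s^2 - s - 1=4*s^3 + 14*s^2 - 42*s - 108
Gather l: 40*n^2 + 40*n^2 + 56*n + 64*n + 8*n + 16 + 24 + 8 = 80*n^2 + 128*n + 48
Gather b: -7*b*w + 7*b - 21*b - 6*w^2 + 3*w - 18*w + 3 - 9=b*(-7*w - 14) - 6*w^2 - 15*w - 6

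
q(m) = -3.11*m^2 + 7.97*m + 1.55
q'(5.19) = -24.31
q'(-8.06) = 58.10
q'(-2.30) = 22.28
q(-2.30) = -33.23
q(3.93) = -15.16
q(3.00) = -2.53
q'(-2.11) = 21.09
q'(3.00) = -10.69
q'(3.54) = -14.05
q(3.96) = -15.66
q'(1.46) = -1.11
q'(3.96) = -16.66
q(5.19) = -40.86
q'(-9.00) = 63.95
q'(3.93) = -16.47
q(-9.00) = -322.09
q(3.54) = -9.21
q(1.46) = 6.56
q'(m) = 7.97 - 6.22*m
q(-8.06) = -264.72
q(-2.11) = -29.11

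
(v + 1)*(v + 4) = v^2 + 5*v + 4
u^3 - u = u*(u - 1)*(u + 1)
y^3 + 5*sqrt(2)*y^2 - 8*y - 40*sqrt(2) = (y - 2*sqrt(2))*(y + 2*sqrt(2))*(y + 5*sqrt(2))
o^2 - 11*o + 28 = (o - 7)*(o - 4)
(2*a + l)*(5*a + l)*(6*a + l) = 60*a^3 + 52*a^2*l + 13*a*l^2 + l^3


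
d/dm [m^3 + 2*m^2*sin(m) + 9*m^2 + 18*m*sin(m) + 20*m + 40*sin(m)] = 2*m^2*cos(m) + 3*m^2 + 4*m*sin(m) + 18*m*cos(m) + 18*m + 18*sin(m) + 40*cos(m) + 20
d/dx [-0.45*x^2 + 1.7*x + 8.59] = 1.7 - 0.9*x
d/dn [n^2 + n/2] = 2*n + 1/2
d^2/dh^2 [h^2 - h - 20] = 2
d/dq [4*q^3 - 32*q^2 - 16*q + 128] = 12*q^2 - 64*q - 16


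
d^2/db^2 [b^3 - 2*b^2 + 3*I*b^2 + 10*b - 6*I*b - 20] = 6*b - 4 + 6*I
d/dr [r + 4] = 1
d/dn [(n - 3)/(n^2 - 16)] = (n^2 - 2*n*(n - 3) - 16)/(n^2 - 16)^2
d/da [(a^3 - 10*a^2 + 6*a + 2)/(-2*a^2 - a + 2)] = 2*(-a^4 - a^3 + 14*a^2 - 16*a + 7)/(4*a^4 + 4*a^3 - 7*a^2 - 4*a + 4)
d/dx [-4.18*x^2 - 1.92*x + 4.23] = -8.36*x - 1.92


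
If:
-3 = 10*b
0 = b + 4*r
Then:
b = -3/10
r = 3/40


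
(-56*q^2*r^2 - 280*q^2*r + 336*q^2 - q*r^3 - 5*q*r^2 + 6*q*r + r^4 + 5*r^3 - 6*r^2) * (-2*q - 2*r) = 112*q^3*r^2 + 560*q^3*r - 672*q^3 + 114*q^2*r^3 + 570*q^2*r^2 - 684*q^2*r - 2*r^5 - 10*r^4 + 12*r^3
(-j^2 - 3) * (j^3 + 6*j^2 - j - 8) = -j^5 - 6*j^4 - 2*j^3 - 10*j^2 + 3*j + 24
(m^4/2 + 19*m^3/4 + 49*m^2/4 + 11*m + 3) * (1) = m^4/2 + 19*m^3/4 + 49*m^2/4 + 11*m + 3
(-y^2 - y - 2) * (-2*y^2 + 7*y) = 2*y^4 - 5*y^3 - 3*y^2 - 14*y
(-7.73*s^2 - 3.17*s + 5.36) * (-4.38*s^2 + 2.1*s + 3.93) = 33.8574*s^4 - 2.3484*s^3 - 60.5127*s^2 - 1.2021*s + 21.0648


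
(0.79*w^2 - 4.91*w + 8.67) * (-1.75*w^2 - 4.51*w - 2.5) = -1.3825*w^4 + 5.0296*w^3 + 4.9966*w^2 - 26.8267*w - 21.675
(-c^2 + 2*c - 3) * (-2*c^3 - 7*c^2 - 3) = 2*c^5 + 3*c^4 - 8*c^3 + 24*c^2 - 6*c + 9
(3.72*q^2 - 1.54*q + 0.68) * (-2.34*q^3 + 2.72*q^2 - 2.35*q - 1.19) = -8.7048*q^5 + 13.722*q^4 - 14.522*q^3 + 1.0418*q^2 + 0.2346*q - 0.8092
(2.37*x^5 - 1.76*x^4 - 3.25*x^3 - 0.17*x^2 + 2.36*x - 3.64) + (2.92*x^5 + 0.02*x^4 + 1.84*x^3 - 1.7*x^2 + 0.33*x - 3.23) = 5.29*x^5 - 1.74*x^4 - 1.41*x^3 - 1.87*x^2 + 2.69*x - 6.87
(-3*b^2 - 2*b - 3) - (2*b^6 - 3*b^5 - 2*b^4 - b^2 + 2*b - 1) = -2*b^6 + 3*b^5 + 2*b^4 - 2*b^2 - 4*b - 2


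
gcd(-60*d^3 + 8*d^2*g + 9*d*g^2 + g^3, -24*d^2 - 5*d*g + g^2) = 1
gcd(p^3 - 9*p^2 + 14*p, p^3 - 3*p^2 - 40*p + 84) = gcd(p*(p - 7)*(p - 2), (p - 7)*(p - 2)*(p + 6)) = p^2 - 9*p + 14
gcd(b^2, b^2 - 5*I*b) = b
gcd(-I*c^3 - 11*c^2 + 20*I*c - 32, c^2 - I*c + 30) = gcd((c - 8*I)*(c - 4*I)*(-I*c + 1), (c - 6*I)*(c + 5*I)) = 1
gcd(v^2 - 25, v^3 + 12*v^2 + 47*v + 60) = v + 5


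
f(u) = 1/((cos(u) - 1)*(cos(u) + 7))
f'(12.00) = -2.75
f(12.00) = -0.82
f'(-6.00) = 22.02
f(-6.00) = -3.15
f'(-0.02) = -62500.00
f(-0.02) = -625.04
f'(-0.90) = -0.68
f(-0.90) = -0.35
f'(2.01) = 0.05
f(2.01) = -0.11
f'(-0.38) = -9.11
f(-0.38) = -1.77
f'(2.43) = 0.02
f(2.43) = -0.09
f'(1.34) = 0.20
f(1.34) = -0.18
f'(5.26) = -0.46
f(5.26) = -0.28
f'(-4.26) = 0.05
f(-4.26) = -0.11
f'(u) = sin(u)/((cos(u) - 1)*(cos(u) + 7)^2) + sin(u)/((cos(u) - 1)^2*(cos(u) + 7)) = 2*(cos(u) + 3)*sin(u)/((cos(u) - 1)^2*(cos(u) + 7)^2)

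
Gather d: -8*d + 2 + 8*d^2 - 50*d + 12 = 8*d^2 - 58*d + 14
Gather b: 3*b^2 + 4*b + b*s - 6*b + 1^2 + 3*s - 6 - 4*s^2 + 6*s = 3*b^2 + b*(s - 2) - 4*s^2 + 9*s - 5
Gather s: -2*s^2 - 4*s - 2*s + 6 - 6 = -2*s^2 - 6*s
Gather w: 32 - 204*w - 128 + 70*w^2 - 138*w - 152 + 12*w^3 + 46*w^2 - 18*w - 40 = 12*w^3 + 116*w^2 - 360*w - 288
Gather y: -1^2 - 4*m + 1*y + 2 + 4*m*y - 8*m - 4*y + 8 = -12*m + y*(4*m - 3) + 9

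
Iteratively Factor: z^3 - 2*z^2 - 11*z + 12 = (z - 4)*(z^2 + 2*z - 3) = (z - 4)*(z - 1)*(z + 3)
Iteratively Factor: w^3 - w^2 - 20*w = (w)*(w^2 - w - 20) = w*(w - 5)*(w + 4)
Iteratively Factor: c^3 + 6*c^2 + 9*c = (c + 3)*(c^2 + 3*c) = (c + 3)^2*(c)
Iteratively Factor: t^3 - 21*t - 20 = (t - 5)*(t^2 + 5*t + 4) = (t - 5)*(t + 4)*(t + 1)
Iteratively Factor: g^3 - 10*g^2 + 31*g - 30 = (g - 2)*(g^2 - 8*g + 15) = (g - 5)*(g - 2)*(g - 3)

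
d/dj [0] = 0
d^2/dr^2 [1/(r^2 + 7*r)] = 2*(-r*(r + 7) + (2*r + 7)^2)/(r^3*(r + 7)^3)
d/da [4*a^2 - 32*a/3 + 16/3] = 8*a - 32/3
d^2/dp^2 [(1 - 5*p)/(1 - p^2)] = 2*(4*p^2*(5*p - 1) + (1 - 15*p)*(p^2 - 1))/(p^2 - 1)^3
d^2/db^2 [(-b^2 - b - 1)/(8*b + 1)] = -114/(512*b^3 + 192*b^2 + 24*b + 1)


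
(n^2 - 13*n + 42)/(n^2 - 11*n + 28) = (n - 6)/(n - 4)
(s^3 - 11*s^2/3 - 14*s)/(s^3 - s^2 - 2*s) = (-s^2 + 11*s/3 + 14)/(-s^2 + s + 2)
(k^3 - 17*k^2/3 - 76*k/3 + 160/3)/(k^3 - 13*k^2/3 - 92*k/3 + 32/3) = (3*k - 5)/(3*k - 1)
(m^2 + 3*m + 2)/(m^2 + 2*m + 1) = (m + 2)/(m + 1)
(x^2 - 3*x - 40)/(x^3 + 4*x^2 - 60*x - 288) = (x + 5)/(x^2 + 12*x + 36)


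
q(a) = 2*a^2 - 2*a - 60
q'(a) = 4*a - 2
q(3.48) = -42.74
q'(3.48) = 11.92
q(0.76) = -60.36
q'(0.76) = 1.04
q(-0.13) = -59.71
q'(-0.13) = -2.52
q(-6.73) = 44.05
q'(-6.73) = -28.92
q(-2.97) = -36.42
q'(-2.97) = -13.88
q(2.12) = -55.25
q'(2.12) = 6.48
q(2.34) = -53.73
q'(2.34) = 7.36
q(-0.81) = -57.07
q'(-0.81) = -5.24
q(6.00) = 0.00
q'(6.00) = 22.00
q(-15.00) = 420.00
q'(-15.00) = -62.00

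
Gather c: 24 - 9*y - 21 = 3 - 9*y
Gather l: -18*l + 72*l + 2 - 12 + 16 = 54*l + 6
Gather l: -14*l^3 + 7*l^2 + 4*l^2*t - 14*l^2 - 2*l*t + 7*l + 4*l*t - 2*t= -14*l^3 + l^2*(4*t - 7) + l*(2*t + 7) - 2*t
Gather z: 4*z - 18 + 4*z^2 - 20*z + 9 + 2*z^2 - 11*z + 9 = 6*z^2 - 27*z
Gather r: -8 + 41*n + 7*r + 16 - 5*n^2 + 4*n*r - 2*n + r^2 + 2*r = -5*n^2 + 39*n + r^2 + r*(4*n + 9) + 8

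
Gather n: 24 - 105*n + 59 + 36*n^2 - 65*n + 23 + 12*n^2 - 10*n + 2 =48*n^2 - 180*n + 108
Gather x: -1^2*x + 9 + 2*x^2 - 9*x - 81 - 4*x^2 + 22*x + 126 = -2*x^2 + 12*x + 54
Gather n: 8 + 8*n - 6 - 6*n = 2*n + 2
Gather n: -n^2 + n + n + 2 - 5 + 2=-n^2 + 2*n - 1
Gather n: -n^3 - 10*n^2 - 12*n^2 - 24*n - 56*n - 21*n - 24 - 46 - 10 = -n^3 - 22*n^2 - 101*n - 80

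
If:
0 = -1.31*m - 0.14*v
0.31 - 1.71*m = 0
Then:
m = 0.18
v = -1.70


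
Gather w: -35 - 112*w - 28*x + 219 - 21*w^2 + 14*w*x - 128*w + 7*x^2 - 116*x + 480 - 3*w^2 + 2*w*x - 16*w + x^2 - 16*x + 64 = -24*w^2 + w*(16*x - 256) + 8*x^2 - 160*x + 728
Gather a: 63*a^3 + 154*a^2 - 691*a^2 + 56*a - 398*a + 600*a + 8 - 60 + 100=63*a^3 - 537*a^2 + 258*a + 48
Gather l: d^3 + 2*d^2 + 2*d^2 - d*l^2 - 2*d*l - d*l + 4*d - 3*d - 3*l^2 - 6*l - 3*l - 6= d^3 + 4*d^2 + d + l^2*(-d - 3) + l*(-3*d - 9) - 6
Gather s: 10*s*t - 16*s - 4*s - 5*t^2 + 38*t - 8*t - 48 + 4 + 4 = s*(10*t - 20) - 5*t^2 + 30*t - 40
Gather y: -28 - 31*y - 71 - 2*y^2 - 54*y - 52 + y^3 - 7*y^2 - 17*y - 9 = y^3 - 9*y^2 - 102*y - 160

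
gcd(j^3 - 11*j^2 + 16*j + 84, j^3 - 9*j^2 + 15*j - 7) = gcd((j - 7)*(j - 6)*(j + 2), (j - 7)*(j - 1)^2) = j - 7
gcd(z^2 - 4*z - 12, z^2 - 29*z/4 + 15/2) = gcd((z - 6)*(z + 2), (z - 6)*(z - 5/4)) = z - 6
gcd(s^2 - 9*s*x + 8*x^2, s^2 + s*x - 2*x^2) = -s + x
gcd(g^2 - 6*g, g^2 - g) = g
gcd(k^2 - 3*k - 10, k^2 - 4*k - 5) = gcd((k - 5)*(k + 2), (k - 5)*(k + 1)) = k - 5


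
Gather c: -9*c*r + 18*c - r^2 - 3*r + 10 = c*(18 - 9*r) - r^2 - 3*r + 10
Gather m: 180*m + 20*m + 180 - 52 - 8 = 200*m + 120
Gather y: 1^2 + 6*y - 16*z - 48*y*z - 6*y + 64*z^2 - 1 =-48*y*z + 64*z^2 - 16*z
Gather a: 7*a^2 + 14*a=7*a^2 + 14*a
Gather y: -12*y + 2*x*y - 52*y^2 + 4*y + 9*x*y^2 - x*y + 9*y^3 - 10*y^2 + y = 9*y^3 + y^2*(9*x - 62) + y*(x - 7)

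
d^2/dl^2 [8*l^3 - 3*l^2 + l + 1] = 48*l - 6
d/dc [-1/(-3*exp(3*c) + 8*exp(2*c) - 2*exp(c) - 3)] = (-9*exp(2*c) + 16*exp(c) - 2)*exp(c)/(3*exp(3*c) - 8*exp(2*c) + 2*exp(c) + 3)^2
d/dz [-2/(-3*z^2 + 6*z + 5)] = 12*(1 - z)/(-3*z^2 + 6*z + 5)^2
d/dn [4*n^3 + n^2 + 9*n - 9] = 12*n^2 + 2*n + 9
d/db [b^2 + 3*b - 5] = 2*b + 3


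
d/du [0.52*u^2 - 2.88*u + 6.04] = 1.04*u - 2.88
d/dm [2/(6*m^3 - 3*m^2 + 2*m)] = 4*(-9*m^2 + 3*m - 1)/(m^2*(6*m^2 - 3*m + 2)^2)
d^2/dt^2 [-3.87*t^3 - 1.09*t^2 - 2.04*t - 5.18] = -23.22*t - 2.18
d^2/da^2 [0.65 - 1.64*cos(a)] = 1.64*cos(a)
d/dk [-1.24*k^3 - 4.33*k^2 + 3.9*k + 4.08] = -3.72*k^2 - 8.66*k + 3.9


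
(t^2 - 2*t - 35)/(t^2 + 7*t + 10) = (t - 7)/(t + 2)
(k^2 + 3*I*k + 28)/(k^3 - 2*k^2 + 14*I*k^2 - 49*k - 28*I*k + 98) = (k - 4*I)/(k^2 + k*(-2 + 7*I) - 14*I)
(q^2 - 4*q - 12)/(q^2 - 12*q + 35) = (q^2 - 4*q - 12)/(q^2 - 12*q + 35)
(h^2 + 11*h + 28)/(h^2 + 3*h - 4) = (h + 7)/(h - 1)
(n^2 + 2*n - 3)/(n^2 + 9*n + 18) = (n - 1)/(n + 6)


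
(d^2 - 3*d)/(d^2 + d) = (d - 3)/(d + 1)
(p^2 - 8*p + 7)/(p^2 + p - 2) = (p - 7)/(p + 2)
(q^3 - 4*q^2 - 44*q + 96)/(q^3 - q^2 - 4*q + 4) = (q^2 - 2*q - 48)/(q^2 + q - 2)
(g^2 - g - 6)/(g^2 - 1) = (g^2 - g - 6)/(g^2 - 1)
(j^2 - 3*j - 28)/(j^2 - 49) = (j + 4)/(j + 7)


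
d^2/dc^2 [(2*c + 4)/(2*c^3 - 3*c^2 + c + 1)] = 4*((c + 2)*(6*c^2 - 6*c + 1)^2 + (-6*c^2 + 6*c - 3*(c + 2)*(2*c - 1) - 1)*(2*c^3 - 3*c^2 + c + 1))/(2*c^3 - 3*c^2 + c + 1)^3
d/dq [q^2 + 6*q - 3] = 2*q + 6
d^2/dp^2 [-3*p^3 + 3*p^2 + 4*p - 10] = 6 - 18*p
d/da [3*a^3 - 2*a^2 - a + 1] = 9*a^2 - 4*a - 1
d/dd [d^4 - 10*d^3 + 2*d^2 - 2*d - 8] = 4*d^3 - 30*d^2 + 4*d - 2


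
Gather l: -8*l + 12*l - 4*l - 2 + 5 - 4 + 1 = 0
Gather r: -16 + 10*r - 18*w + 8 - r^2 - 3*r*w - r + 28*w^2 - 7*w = -r^2 + r*(9 - 3*w) + 28*w^2 - 25*w - 8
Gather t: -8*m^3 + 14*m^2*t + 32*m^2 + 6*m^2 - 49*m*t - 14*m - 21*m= -8*m^3 + 38*m^2 - 35*m + t*(14*m^2 - 49*m)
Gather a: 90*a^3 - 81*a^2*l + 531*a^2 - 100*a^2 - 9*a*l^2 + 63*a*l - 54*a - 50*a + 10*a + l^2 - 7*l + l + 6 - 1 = 90*a^3 + a^2*(431 - 81*l) + a*(-9*l^2 + 63*l - 94) + l^2 - 6*l + 5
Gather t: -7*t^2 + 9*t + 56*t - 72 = -7*t^2 + 65*t - 72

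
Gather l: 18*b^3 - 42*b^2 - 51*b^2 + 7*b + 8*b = 18*b^3 - 93*b^2 + 15*b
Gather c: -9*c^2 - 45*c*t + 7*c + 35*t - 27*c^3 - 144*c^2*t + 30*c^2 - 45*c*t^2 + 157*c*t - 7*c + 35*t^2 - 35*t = -27*c^3 + c^2*(21 - 144*t) + c*(-45*t^2 + 112*t) + 35*t^2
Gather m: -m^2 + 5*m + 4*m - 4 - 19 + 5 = -m^2 + 9*m - 18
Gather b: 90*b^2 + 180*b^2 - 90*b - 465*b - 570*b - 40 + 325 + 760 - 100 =270*b^2 - 1125*b + 945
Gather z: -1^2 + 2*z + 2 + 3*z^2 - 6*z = 3*z^2 - 4*z + 1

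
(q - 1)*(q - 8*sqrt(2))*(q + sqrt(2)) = q^3 - 7*sqrt(2)*q^2 - q^2 - 16*q + 7*sqrt(2)*q + 16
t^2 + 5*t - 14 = (t - 2)*(t + 7)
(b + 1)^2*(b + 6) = b^3 + 8*b^2 + 13*b + 6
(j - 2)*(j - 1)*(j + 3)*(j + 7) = j^4 + 7*j^3 - 7*j^2 - 43*j + 42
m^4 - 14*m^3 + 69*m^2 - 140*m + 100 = (m - 5)^2*(m - 2)^2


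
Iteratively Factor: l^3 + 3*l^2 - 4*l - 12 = (l - 2)*(l^2 + 5*l + 6) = (l - 2)*(l + 3)*(l + 2)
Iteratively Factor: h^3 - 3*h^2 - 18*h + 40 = (h - 5)*(h^2 + 2*h - 8) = (h - 5)*(h - 2)*(h + 4)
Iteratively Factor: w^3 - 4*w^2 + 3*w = (w - 3)*(w^2 - w) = w*(w - 3)*(w - 1)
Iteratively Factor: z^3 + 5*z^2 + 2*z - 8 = (z + 4)*(z^2 + z - 2) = (z - 1)*(z + 4)*(z + 2)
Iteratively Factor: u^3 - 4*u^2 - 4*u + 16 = (u + 2)*(u^2 - 6*u + 8) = (u - 2)*(u + 2)*(u - 4)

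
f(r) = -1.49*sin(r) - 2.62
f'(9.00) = 1.36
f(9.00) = -3.23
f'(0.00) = -1.49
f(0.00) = -2.62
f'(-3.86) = 1.12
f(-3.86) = -3.60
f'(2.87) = 1.44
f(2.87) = -3.02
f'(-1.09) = -0.69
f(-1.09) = -1.30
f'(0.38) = -1.38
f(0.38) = -3.17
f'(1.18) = -0.57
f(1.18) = -4.00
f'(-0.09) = -1.48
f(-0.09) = -2.49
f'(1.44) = -0.19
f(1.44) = -4.10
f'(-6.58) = -1.42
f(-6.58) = -2.18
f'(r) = -1.49*cos(r)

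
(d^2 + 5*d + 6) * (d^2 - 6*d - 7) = d^4 - d^3 - 31*d^2 - 71*d - 42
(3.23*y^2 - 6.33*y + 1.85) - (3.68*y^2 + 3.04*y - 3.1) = -0.45*y^2 - 9.37*y + 4.95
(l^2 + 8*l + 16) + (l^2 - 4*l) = 2*l^2 + 4*l + 16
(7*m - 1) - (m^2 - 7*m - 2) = -m^2 + 14*m + 1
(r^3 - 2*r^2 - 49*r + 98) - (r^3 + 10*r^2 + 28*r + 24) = -12*r^2 - 77*r + 74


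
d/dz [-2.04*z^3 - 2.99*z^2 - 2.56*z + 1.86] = -6.12*z^2 - 5.98*z - 2.56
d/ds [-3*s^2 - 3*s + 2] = -6*s - 3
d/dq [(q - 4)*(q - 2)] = 2*q - 6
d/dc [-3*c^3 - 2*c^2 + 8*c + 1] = -9*c^2 - 4*c + 8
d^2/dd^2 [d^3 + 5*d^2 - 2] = 6*d + 10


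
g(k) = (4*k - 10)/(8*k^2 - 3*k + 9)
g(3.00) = 0.03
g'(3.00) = 0.04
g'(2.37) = 0.09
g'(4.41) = 0.00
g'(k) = (3 - 16*k)*(4*k - 10)/(8*k^2 - 3*k + 9)^2 + 4/(8*k^2 - 3*k + 9)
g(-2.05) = -0.37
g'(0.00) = 0.07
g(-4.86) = -0.14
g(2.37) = -0.01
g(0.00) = -1.11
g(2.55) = 0.00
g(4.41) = 0.05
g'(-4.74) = -0.04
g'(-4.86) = -0.03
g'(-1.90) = -0.22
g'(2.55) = 0.07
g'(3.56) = 0.02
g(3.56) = 0.04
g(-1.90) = -0.40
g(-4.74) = -0.14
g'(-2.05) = -0.19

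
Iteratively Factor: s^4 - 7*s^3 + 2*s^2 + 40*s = (s - 4)*(s^3 - 3*s^2 - 10*s) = (s - 5)*(s - 4)*(s^2 + 2*s) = (s - 5)*(s - 4)*(s + 2)*(s)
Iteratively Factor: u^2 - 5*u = (u)*(u - 5)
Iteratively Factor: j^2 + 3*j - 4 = (j + 4)*(j - 1)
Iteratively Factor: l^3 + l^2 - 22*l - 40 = (l + 2)*(l^2 - l - 20) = (l + 2)*(l + 4)*(l - 5)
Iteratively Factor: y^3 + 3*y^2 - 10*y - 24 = (y + 2)*(y^2 + y - 12) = (y + 2)*(y + 4)*(y - 3)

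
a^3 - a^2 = a^2*(a - 1)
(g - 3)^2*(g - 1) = g^3 - 7*g^2 + 15*g - 9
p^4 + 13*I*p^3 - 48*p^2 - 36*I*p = p*(p + I)*(p + 6*I)^2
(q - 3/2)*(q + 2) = q^2 + q/2 - 3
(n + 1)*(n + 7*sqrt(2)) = n^2 + n + 7*sqrt(2)*n + 7*sqrt(2)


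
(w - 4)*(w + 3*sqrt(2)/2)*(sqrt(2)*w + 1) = sqrt(2)*w^3 - 4*sqrt(2)*w^2 + 4*w^2 - 16*w + 3*sqrt(2)*w/2 - 6*sqrt(2)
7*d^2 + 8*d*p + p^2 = (d + p)*(7*d + p)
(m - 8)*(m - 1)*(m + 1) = m^3 - 8*m^2 - m + 8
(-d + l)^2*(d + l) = d^3 - d^2*l - d*l^2 + l^3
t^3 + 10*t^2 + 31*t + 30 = (t + 2)*(t + 3)*(t + 5)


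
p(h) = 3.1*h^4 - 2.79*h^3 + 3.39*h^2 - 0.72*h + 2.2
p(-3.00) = 361.30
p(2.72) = 138.86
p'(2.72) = 205.33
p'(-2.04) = -154.66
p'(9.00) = 8421.93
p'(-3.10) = -471.58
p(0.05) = 2.17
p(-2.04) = 95.15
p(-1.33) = 25.42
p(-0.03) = 2.22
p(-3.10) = 406.42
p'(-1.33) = -53.72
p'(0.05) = -0.40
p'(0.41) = 1.51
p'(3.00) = 279.09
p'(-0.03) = -0.93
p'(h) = 12.4*h^3 - 8.37*h^2 + 6.78*h - 0.72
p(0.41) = 2.37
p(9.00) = 18575.50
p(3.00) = 206.32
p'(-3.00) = -431.19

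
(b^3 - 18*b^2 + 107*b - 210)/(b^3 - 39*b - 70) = (b^2 - 11*b + 30)/(b^2 + 7*b + 10)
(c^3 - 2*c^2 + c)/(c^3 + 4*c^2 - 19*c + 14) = c*(c - 1)/(c^2 + 5*c - 14)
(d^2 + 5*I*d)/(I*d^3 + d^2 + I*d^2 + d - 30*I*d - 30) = d*(-I*d + 5)/(d^3 + d^2*(1 - I) - d*(30 + I) + 30*I)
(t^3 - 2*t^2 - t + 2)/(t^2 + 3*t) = (t^3 - 2*t^2 - t + 2)/(t*(t + 3))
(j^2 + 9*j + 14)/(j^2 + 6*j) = (j^2 + 9*j + 14)/(j*(j + 6))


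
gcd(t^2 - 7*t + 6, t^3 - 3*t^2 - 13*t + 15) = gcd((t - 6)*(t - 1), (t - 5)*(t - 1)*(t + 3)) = t - 1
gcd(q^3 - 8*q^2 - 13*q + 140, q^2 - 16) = q + 4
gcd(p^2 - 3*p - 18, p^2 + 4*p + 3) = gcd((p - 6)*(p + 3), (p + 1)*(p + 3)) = p + 3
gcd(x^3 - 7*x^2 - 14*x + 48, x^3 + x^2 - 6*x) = x^2 + x - 6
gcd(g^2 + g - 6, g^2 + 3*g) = g + 3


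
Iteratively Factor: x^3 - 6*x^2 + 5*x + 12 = (x + 1)*(x^2 - 7*x + 12) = (x - 3)*(x + 1)*(x - 4)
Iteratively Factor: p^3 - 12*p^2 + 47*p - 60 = (p - 4)*(p^2 - 8*p + 15) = (p - 4)*(p - 3)*(p - 5)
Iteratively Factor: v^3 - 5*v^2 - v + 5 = (v - 1)*(v^2 - 4*v - 5) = (v - 1)*(v + 1)*(v - 5)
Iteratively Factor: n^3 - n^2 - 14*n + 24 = (n - 3)*(n^2 + 2*n - 8) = (n - 3)*(n + 4)*(n - 2)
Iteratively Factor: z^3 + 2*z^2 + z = (z + 1)*(z^2 + z) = (z + 1)^2*(z)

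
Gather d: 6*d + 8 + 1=6*d + 9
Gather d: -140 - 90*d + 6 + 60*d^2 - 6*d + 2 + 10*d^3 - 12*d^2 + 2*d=10*d^3 + 48*d^2 - 94*d - 132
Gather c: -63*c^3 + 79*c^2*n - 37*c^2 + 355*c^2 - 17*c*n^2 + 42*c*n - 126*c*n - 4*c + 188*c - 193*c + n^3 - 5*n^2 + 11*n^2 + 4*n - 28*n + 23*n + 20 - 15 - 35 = -63*c^3 + c^2*(79*n + 318) + c*(-17*n^2 - 84*n - 9) + n^3 + 6*n^2 - n - 30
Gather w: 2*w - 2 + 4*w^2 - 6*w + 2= 4*w^2 - 4*w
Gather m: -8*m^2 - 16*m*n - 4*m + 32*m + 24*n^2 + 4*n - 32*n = -8*m^2 + m*(28 - 16*n) + 24*n^2 - 28*n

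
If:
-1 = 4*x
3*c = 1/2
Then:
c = 1/6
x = -1/4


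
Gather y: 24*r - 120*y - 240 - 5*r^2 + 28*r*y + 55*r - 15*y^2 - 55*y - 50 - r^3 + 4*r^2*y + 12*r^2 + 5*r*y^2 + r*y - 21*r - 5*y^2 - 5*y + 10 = -r^3 + 7*r^2 + 58*r + y^2*(5*r - 20) + y*(4*r^2 + 29*r - 180) - 280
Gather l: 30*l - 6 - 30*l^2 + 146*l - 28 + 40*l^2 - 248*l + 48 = 10*l^2 - 72*l + 14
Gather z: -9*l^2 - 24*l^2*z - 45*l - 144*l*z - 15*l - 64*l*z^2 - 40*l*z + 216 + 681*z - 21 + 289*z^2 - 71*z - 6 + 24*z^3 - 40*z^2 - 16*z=-9*l^2 - 60*l + 24*z^3 + z^2*(249 - 64*l) + z*(-24*l^2 - 184*l + 594) + 189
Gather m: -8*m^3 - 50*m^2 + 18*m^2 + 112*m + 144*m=-8*m^3 - 32*m^2 + 256*m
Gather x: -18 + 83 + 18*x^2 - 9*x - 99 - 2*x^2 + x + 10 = 16*x^2 - 8*x - 24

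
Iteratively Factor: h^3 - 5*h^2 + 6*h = (h - 3)*(h^2 - 2*h) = (h - 3)*(h - 2)*(h)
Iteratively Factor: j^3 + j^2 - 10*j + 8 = (j + 4)*(j^2 - 3*j + 2) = (j - 1)*(j + 4)*(j - 2)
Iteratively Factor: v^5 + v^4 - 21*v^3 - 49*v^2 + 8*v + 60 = (v + 3)*(v^4 - 2*v^3 - 15*v^2 - 4*v + 20) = (v - 5)*(v + 3)*(v^3 + 3*v^2 - 4) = (v - 5)*(v - 1)*(v + 3)*(v^2 + 4*v + 4) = (v - 5)*(v - 1)*(v + 2)*(v + 3)*(v + 2)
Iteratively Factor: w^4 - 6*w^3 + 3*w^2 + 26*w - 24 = (w - 1)*(w^3 - 5*w^2 - 2*w + 24) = (w - 1)*(w + 2)*(w^2 - 7*w + 12) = (w - 3)*(w - 1)*(w + 2)*(w - 4)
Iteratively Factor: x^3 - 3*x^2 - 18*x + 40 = (x - 2)*(x^2 - x - 20) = (x - 2)*(x + 4)*(x - 5)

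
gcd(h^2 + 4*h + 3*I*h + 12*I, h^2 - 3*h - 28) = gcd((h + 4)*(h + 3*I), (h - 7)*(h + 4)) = h + 4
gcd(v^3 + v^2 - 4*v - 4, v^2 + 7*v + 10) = v + 2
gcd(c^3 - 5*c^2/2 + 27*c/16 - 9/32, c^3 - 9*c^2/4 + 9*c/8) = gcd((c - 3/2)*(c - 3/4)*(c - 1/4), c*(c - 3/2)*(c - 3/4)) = c^2 - 9*c/4 + 9/8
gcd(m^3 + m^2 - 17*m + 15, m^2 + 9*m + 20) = m + 5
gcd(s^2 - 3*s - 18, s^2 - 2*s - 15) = s + 3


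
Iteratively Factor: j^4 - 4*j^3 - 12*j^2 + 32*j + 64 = (j - 4)*(j^3 - 12*j - 16) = (j - 4)^2*(j^2 + 4*j + 4) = (j - 4)^2*(j + 2)*(j + 2)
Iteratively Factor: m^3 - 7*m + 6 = (m + 3)*(m^2 - 3*m + 2) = (m - 1)*(m + 3)*(m - 2)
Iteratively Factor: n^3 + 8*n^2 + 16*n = (n + 4)*(n^2 + 4*n) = (n + 4)^2*(n)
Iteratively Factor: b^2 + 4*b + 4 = (b + 2)*(b + 2)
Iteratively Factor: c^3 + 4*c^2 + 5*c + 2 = (c + 2)*(c^2 + 2*c + 1) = (c + 1)*(c + 2)*(c + 1)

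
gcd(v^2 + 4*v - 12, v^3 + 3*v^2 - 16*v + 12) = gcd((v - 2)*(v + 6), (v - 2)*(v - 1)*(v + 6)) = v^2 + 4*v - 12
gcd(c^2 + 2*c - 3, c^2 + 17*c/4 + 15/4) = c + 3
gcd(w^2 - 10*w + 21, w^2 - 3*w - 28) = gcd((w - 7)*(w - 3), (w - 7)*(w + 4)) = w - 7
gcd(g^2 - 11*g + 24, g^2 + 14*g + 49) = 1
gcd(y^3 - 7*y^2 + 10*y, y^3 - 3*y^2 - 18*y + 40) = y^2 - 7*y + 10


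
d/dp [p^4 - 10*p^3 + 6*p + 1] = 4*p^3 - 30*p^2 + 6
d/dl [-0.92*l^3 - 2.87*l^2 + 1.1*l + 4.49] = -2.76*l^2 - 5.74*l + 1.1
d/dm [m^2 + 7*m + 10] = 2*m + 7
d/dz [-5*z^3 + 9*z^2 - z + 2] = -15*z^2 + 18*z - 1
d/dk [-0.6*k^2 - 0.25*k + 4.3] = -1.2*k - 0.25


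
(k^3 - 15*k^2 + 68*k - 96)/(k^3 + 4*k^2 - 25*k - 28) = (k^2 - 11*k + 24)/(k^2 + 8*k + 7)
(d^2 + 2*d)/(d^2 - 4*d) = (d + 2)/(d - 4)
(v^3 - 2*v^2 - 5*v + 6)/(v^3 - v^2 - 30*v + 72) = (v^2 + v - 2)/(v^2 + 2*v - 24)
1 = 1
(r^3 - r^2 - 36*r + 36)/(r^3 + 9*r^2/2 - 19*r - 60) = 2*(r^2 - 7*r + 6)/(2*r^2 - 3*r - 20)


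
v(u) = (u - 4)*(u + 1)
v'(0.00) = -3.00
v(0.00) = -4.00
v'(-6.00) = -15.00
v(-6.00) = 50.00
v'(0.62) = -1.76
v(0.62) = -5.48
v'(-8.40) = -19.80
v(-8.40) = 91.76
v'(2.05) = 1.10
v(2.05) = -5.95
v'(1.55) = 0.10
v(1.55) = -6.25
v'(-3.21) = -9.42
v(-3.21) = 15.93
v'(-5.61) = -14.22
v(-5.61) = 44.30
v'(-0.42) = -3.84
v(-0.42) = -2.56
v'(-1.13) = -5.26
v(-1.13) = 0.67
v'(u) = 2*u - 3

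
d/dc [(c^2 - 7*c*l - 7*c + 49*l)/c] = 1 - 49*l/c^2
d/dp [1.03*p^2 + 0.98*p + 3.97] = 2.06*p + 0.98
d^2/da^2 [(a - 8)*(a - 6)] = 2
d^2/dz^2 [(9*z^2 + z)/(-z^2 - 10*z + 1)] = 2*(89*z^3 - 27*z^2 - 3*z - 19)/(z^6 + 30*z^5 + 297*z^4 + 940*z^3 - 297*z^2 + 30*z - 1)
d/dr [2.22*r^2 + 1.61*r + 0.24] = 4.44*r + 1.61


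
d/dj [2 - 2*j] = -2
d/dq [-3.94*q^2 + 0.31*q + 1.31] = 0.31 - 7.88*q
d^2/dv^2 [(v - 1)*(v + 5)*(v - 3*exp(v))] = -3*v^2*exp(v) - 24*v*exp(v) + 6*v - 15*exp(v) + 8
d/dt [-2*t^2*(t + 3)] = 6*t*(-t - 2)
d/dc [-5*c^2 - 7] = -10*c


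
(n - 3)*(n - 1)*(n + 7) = n^3 + 3*n^2 - 25*n + 21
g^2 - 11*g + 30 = (g - 6)*(g - 5)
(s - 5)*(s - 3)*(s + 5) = s^3 - 3*s^2 - 25*s + 75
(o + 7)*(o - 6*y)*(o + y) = o^3 - 5*o^2*y + 7*o^2 - 6*o*y^2 - 35*o*y - 42*y^2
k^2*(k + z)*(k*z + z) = k^4*z + k^3*z^2 + k^3*z + k^2*z^2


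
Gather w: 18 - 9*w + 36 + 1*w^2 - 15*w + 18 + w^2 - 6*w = 2*w^2 - 30*w + 72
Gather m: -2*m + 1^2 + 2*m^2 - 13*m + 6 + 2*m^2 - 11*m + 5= 4*m^2 - 26*m + 12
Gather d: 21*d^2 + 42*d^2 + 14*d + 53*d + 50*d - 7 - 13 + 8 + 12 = 63*d^2 + 117*d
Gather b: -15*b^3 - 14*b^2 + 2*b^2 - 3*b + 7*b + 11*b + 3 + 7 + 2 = -15*b^3 - 12*b^2 + 15*b + 12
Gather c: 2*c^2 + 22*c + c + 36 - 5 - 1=2*c^2 + 23*c + 30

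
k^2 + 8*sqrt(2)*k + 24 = (k + 2*sqrt(2))*(k + 6*sqrt(2))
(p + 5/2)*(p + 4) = p^2 + 13*p/2 + 10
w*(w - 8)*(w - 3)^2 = w^4 - 14*w^3 + 57*w^2 - 72*w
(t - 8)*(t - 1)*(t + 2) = t^3 - 7*t^2 - 10*t + 16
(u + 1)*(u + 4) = u^2 + 5*u + 4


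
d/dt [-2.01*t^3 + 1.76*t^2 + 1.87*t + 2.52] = -6.03*t^2 + 3.52*t + 1.87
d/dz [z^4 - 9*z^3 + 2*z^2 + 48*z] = 4*z^3 - 27*z^2 + 4*z + 48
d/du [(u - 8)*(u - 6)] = 2*u - 14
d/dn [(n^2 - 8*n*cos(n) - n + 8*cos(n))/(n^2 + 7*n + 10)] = (-(2*n + 7)*(n^2 - 8*n*cos(n) - n + 8*cos(n)) + (n^2 + 7*n + 10)*(8*n*sin(n) + 2*n - 8*sqrt(2)*sin(n + pi/4) - 1))/(n^2 + 7*n + 10)^2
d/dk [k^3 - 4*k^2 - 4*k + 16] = 3*k^2 - 8*k - 4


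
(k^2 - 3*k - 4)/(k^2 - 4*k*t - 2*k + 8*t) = (k^2 - 3*k - 4)/(k^2 - 4*k*t - 2*k + 8*t)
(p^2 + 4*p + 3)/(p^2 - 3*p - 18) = (p + 1)/(p - 6)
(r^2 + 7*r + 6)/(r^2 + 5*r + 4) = (r + 6)/(r + 4)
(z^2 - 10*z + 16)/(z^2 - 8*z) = (z - 2)/z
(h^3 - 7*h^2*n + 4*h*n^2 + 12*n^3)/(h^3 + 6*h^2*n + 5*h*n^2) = (h^2 - 8*h*n + 12*n^2)/(h*(h + 5*n))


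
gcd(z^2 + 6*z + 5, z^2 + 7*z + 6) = z + 1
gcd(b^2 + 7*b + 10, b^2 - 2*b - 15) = 1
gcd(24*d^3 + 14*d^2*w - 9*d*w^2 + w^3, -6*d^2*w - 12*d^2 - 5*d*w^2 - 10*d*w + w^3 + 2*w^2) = -6*d^2 - 5*d*w + w^2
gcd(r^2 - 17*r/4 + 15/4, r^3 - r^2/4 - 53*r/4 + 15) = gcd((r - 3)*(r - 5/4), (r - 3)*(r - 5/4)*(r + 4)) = r^2 - 17*r/4 + 15/4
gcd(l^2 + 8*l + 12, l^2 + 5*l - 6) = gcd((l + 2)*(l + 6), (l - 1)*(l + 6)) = l + 6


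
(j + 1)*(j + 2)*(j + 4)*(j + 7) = j^4 + 14*j^3 + 63*j^2 + 106*j + 56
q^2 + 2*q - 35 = (q - 5)*(q + 7)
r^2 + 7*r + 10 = (r + 2)*(r + 5)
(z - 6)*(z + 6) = z^2 - 36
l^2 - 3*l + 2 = (l - 2)*(l - 1)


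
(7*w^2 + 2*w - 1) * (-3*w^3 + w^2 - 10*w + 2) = -21*w^5 + w^4 - 65*w^3 - 7*w^2 + 14*w - 2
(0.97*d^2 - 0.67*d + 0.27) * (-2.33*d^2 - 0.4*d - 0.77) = -2.2601*d^4 + 1.1731*d^3 - 1.108*d^2 + 0.4079*d - 0.2079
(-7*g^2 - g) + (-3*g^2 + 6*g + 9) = -10*g^2 + 5*g + 9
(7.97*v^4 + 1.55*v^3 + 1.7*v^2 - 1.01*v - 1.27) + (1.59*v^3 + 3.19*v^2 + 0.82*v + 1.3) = 7.97*v^4 + 3.14*v^3 + 4.89*v^2 - 0.19*v + 0.03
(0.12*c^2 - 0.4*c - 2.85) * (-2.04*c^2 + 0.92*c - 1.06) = -0.2448*c^4 + 0.9264*c^3 + 5.3188*c^2 - 2.198*c + 3.021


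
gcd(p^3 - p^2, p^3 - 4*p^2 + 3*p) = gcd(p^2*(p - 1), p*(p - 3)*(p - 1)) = p^2 - p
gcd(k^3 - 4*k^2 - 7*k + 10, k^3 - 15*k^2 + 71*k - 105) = k - 5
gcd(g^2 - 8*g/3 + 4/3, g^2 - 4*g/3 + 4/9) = g - 2/3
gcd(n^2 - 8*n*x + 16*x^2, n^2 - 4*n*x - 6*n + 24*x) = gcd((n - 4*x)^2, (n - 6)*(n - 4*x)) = -n + 4*x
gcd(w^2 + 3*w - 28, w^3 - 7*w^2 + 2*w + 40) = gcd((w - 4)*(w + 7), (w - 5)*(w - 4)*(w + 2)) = w - 4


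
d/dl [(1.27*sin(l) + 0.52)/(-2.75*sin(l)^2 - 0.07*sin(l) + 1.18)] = (3.4925*sin(l)^2 + 2.86*sin(l) + 1.535)*cos(l)/(7.5625*sin(l)^4 + 0.385*sin(l)^3 - 6.4851*sin(l)^2 - 0.1652*sin(l) + 1.3924)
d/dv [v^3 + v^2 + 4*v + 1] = 3*v^2 + 2*v + 4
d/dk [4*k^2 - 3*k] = 8*k - 3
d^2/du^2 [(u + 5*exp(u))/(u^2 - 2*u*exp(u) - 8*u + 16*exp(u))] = (8*(u + 5*exp(u))*(u*exp(u) - u - 7*exp(u) + 4)^2 + 2*(-(u + 5*exp(u))*(-u*exp(u) + 6*exp(u) + 1) + 2*(5*exp(u) + 1)*(u*exp(u) - u - 7*exp(u) + 4))*(u^2 - 2*u*exp(u) - 8*u + 16*exp(u)) + 5*(u^2 - 2*u*exp(u) - 8*u + 16*exp(u))^2*exp(u))/(u^2 - 2*u*exp(u) - 8*u + 16*exp(u))^3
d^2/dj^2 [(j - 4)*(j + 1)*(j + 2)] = 6*j - 2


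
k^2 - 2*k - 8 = (k - 4)*(k + 2)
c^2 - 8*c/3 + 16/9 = (c - 4/3)^2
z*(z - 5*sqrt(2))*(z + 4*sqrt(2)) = z^3 - sqrt(2)*z^2 - 40*z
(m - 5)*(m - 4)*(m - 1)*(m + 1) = m^4 - 9*m^3 + 19*m^2 + 9*m - 20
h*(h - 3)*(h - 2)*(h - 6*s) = h^4 - 6*h^3*s - 5*h^3 + 30*h^2*s + 6*h^2 - 36*h*s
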